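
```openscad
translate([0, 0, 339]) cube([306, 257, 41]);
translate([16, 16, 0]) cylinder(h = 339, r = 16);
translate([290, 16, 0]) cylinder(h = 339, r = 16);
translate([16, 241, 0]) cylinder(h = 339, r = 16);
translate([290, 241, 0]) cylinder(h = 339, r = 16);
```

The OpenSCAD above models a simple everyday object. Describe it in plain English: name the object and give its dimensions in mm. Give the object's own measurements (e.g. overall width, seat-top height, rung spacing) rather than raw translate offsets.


A simple wooden stool: a rectangular seat 306 mm (x) by 257 mm (y), 41 mm thick, top face at z = 380 mm, on four round legs, each 32 mm in diameter. The legs rest on z = 0, each leg's axis is inset half a diameter from the nearest pair of seat edges (so the leg's bounding box is flush with the corner).


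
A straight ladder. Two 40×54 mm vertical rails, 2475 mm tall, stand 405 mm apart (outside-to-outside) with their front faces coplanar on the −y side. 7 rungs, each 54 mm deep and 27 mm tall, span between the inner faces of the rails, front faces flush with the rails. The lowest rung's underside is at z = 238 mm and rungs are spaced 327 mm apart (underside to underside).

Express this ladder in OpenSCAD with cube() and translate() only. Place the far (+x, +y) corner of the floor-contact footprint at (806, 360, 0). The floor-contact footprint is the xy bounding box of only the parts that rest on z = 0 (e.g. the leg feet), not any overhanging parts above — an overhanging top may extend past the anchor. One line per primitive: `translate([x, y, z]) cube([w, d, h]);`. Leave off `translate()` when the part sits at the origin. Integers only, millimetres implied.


translate([401, 306, 0]) cube([40, 54, 2475]);
translate([766, 306, 0]) cube([40, 54, 2475]);
translate([441, 306, 238]) cube([325, 54, 27]);
translate([441, 306, 565]) cube([325, 54, 27]);
translate([441, 306, 892]) cube([325, 54, 27]);
translate([441, 306, 1219]) cube([325, 54, 27]);
translate([441, 306, 1546]) cube([325, 54, 27]);
translate([441, 306, 1873]) cube([325, 54, 27]);
translate([441, 306, 2200]) cube([325, 54, 27]);


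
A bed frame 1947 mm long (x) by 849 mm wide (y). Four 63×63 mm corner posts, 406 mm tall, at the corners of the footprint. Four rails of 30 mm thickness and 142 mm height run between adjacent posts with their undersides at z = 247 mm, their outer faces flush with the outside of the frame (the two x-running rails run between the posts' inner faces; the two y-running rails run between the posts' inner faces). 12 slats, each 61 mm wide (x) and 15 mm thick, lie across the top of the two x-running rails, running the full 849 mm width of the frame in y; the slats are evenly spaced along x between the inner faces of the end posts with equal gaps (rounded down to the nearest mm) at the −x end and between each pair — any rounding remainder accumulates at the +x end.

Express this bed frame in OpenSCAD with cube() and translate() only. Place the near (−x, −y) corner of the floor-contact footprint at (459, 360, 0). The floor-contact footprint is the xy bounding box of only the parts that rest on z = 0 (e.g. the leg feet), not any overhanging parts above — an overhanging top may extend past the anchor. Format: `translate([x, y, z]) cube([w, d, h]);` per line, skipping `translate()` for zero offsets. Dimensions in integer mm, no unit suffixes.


// slat z = rail_z + rail_h = 247 + 142 = 389
// slat gap = ⌊(1821 − 12·61) / 13⌋ = 83
translate([459, 360, 0]) cube([63, 63, 406]);
translate([459, 1146, 0]) cube([63, 63, 406]);
translate([2343, 360, 0]) cube([63, 63, 406]);
translate([2343, 1146, 0]) cube([63, 63, 406]);
translate([522, 360, 247]) cube([1821, 30, 142]);
translate([522, 1179, 247]) cube([1821, 30, 142]);
translate([459, 423, 247]) cube([30, 723, 142]);
translate([2376, 423, 247]) cube([30, 723, 142]);
translate([605, 360, 389]) cube([61, 849, 15]);
translate([749, 360, 389]) cube([61, 849, 15]);
translate([893, 360, 389]) cube([61, 849, 15]);
translate([1037, 360, 389]) cube([61, 849, 15]);
translate([1181, 360, 389]) cube([61, 849, 15]);
translate([1325, 360, 389]) cube([61, 849, 15]);
translate([1469, 360, 389]) cube([61, 849, 15]);
translate([1613, 360, 389]) cube([61, 849, 15]);
translate([1757, 360, 389]) cube([61, 849, 15]);
translate([1901, 360, 389]) cube([61, 849, 15]);
translate([2045, 360, 389]) cube([61, 849, 15]);
translate([2189, 360, 389]) cube([61, 849, 15]);


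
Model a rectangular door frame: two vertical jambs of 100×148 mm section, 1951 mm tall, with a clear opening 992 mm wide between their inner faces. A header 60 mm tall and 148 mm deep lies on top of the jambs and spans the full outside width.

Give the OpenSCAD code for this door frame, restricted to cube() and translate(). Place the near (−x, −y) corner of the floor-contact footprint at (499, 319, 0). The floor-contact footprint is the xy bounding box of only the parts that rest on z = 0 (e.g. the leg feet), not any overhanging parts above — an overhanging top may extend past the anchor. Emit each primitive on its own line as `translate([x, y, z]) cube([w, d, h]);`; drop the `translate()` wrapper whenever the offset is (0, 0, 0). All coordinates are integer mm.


translate([499, 319, 0]) cube([100, 148, 1951]);
translate([1591, 319, 0]) cube([100, 148, 1951]);
translate([499, 319, 1951]) cube([1192, 148, 60]);


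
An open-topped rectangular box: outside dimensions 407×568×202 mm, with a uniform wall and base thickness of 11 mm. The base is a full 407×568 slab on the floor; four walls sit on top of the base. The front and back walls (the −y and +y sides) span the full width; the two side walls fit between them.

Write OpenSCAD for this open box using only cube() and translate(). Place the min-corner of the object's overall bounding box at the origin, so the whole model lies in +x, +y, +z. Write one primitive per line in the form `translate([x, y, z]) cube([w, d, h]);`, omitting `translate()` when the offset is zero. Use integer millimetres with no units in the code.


cube([407, 568, 11]);
translate([0, 0, 11]) cube([407, 11, 191]);
translate([0, 557, 11]) cube([407, 11, 191]);
translate([0, 11, 11]) cube([11, 546, 191]);
translate([396, 11, 11]) cube([11, 546, 191]);


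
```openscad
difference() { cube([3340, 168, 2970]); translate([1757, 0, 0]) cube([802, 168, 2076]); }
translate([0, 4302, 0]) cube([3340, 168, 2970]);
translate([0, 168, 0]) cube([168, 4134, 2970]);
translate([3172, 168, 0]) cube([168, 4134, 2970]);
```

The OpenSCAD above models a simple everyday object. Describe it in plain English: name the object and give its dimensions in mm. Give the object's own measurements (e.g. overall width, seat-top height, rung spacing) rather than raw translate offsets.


A single room: four walls, each 2970 mm tall and 168 mm thick, enclosing an outside footprint 3340×4470 mm (x × y), no floor or roof. The front and back walls (−y and +y sides) run the full x-width; the side walls fit between their inner faces. A door opening 802 mm wide and 2076 mm tall is cut through the front wall from the floor up, its −x edge 1757 mm from the wall's −x end.


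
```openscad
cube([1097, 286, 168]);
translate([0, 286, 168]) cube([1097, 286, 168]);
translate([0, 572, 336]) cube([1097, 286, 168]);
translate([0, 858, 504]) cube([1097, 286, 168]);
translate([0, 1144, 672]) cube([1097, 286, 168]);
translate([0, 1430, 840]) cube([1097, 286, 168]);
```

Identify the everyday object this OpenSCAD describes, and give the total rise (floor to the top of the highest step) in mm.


A staircase. The total rise is 1008 mm.

6 identical blocks, each offset up and back from the previous — a staircase. Each step is 168 mm tall and there are 6 of them, so the total rise is 6 × 168 = 1008 mm.


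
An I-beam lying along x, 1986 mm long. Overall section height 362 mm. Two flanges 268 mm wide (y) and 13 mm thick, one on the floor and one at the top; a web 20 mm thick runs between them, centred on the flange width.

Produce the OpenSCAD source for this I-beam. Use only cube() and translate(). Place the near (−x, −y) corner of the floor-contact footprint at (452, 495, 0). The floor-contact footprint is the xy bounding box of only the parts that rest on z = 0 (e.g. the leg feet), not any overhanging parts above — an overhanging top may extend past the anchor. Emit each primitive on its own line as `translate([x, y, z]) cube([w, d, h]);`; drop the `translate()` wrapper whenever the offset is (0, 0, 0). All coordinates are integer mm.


translate([452, 495, 0]) cube([1986, 268, 13]);
translate([452, 619, 13]) cube([1986, 20, 336]);
translate([452, 495, 349]) cube([1986, 268, 13]);


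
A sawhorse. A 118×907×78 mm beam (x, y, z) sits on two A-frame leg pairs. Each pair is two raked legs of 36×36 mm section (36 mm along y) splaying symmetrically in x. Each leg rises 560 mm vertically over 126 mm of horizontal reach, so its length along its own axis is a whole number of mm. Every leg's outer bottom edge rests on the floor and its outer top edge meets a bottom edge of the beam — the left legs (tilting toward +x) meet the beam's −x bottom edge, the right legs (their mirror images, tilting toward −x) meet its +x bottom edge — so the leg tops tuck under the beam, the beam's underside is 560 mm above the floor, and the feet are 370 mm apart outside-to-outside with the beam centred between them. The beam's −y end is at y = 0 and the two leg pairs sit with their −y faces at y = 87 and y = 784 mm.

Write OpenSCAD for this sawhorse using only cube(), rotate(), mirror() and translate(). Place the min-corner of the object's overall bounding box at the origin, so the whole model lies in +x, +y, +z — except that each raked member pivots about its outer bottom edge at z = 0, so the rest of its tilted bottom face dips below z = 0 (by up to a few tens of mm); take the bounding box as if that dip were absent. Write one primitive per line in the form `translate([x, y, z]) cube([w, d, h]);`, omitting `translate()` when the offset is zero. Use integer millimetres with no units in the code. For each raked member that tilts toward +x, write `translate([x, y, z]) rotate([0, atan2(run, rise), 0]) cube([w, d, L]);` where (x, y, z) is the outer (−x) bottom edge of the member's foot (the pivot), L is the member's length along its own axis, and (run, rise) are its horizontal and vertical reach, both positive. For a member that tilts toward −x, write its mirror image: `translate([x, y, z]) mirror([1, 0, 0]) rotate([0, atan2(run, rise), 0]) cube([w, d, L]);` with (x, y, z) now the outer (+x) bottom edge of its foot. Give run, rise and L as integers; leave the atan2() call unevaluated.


translate([126, 0, 560]) cube([118, 907, 78]);
translate([0, 87, 0]) rotate([0, atan2(126, 560), 0]) cube([36, 36, 574]);
translate([370, 87, 0]) mirror([1, 0, 0]) rotate([0, atan2(126, 560), 0]) cube([36, 36, 574]);
translate([0, 784, 0]) rotate([0, atan2(126, 560), 0]) cube([36, 36, 574]);
translate([370, 784, 0]) mirror([1, 0, 0]) rotate([0, atan2(126, 560), 0]) cube([36, 36, 574]);


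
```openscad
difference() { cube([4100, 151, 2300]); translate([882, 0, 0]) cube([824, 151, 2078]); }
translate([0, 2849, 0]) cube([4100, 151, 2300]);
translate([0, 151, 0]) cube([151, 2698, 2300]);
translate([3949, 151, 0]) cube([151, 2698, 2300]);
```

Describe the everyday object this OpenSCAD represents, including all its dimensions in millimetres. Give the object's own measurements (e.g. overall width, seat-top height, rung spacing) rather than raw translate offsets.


A single room: four walls, each 2300 mm tall and 151 mm thick, enclosing an outside footprint 4100×3000 mm (x × y), no floor or roof. The front and back walls (−y and +y sides) run the full x-width; the side walls fit between their inner faces. A door opening 824 mm wide and 2078 mm tall is cut through the front wall from the floor up, its −x edge 882 mm from the wall's −x end.


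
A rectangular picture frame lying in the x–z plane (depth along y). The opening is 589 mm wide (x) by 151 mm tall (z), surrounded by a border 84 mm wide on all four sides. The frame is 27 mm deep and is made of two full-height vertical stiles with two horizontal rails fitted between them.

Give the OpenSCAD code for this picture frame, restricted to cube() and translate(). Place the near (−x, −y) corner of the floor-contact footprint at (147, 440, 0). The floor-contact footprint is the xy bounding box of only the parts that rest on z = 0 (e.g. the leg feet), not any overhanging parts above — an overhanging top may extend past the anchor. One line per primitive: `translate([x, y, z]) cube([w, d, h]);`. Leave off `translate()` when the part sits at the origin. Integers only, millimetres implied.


translate([147, 440, 0]) cube([84, 27, 319]);
translate([820, 440, 0]) cube([84, 27, 319]);
translate([231, 440, 0]) cube([589, 27, 84]);
translate([231, 440, 235]) cube([589, 27, 84]);


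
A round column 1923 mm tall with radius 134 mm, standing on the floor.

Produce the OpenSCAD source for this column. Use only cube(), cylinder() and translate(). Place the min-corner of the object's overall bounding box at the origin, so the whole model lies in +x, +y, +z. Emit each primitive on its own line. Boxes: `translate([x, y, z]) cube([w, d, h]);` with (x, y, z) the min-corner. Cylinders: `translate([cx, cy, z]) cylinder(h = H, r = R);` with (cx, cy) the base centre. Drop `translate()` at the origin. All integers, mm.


translate([134, 134, 0]) cylinder(h = 1923, r = 134);


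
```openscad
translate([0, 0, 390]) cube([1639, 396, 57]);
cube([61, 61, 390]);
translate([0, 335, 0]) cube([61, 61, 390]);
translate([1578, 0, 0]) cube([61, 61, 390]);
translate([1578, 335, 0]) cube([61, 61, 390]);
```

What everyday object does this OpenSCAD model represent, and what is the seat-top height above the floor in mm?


A bench. The seat-top height is 447 mm.

A long slab on four corner posts — a bench. The slab sits at z = 390 with thickness 57, so the top is 390 + 57 = 447 mm.


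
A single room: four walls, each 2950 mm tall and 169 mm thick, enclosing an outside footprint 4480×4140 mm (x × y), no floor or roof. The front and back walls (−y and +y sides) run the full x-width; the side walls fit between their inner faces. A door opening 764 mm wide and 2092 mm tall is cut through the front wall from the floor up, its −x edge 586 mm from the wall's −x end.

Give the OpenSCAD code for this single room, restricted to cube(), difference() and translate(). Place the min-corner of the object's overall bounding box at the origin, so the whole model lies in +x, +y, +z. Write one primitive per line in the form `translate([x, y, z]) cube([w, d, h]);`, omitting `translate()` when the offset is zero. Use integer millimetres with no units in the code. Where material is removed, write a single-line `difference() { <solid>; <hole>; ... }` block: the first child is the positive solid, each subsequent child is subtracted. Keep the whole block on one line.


difference() { cube([4480, 169, 2950]); translate([586, 0, 0]) cube([764, 169, 2092]); }
translate([0, 3971, 0]) cube([4480, 169, 2950]);
translate([0, 169, 0]) cube([169, 3802, 2950]);
translate([4311, 169, 0]) cube([169, 3802, 2950]);


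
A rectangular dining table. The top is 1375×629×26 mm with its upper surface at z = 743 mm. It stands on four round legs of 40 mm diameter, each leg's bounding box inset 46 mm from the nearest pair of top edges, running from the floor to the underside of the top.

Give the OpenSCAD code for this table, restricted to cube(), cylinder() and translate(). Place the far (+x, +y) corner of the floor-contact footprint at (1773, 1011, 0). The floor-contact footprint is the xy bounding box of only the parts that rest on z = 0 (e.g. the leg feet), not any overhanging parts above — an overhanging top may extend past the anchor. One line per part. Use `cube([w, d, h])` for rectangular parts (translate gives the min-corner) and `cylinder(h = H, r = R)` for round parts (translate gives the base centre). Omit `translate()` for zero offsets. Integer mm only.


translate([444, 428, 717]) cube([1375, 629, 26]);
translate([510, 494, 0]) cylinder(h = 717, r = 20);
translate([1753, 494, 0]) cylinder(h = 717, r = 20);
translate([510, 991, 0]) cylinder(h = 717, r = 20);
translate([1753, 991, 0]) cylinder(h = 717, r = 20);


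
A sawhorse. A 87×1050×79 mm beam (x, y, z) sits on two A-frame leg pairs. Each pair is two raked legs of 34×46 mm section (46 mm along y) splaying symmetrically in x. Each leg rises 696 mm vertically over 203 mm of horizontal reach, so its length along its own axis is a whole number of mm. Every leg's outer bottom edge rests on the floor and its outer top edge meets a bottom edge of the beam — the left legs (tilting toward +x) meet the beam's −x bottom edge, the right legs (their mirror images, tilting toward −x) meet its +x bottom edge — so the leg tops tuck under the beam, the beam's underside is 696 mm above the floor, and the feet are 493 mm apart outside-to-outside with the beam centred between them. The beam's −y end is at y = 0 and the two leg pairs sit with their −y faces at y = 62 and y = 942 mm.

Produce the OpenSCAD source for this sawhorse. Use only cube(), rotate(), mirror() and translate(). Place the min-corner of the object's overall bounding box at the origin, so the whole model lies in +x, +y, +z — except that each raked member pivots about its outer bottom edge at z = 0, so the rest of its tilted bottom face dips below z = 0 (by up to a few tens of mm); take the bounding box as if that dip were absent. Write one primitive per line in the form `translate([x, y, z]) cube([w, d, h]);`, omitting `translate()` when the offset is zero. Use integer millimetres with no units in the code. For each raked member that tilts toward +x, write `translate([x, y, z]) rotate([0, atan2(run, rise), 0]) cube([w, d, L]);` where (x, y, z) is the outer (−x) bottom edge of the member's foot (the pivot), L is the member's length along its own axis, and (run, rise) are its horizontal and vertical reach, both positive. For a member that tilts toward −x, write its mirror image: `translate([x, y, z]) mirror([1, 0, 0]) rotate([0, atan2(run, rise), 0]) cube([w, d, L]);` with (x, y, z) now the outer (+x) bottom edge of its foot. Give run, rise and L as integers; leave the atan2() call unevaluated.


translate([203, 0, 696]) cube([87, 1050, 79]);
translate([0, 62, 0]) rotate([0, atan2(203, 696), 0]) cube([34, 46, 725]);
translate([493, 62, 0]) mirror([1, 0, 0]) rotate([0, atan2(203, 696), 0]) cube([34, 46, 725]);
translate([0, 942, 0]) rotate([0, atan2(203, 696), 0]) cube([34, 46, 725]);
translate([493, 942, 0]) mirror([1, 0, 0]) rotate([0, atan2(203, 696), 0]) cube([34, 46, 725]);


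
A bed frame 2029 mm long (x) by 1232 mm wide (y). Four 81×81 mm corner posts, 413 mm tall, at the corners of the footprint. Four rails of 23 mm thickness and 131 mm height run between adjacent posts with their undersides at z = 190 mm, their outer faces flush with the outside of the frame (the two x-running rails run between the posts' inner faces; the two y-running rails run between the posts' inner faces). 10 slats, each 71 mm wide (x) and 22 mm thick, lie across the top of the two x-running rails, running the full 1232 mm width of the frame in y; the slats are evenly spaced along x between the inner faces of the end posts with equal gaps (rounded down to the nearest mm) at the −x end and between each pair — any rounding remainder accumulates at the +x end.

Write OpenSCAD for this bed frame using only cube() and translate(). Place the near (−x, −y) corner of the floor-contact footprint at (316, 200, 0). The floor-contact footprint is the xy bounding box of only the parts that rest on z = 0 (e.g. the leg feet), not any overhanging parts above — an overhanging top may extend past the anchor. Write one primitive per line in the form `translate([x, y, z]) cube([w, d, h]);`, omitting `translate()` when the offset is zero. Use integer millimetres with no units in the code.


// slat z = rail_z + rail_h = 190 + 131 = 321
// slat gap = ⌊(1867 − 10·71) / 11⌋ = 105
translate([316, 200, 0]) cube([81, 81, 413]);
translate([316, 1351, 0]) cube([81, 81, 413]);
translate([2264, 200, 0]) cube([81, 81, 413]);
translate([2264, 1351, 0]) cube([81, 81, 413]);
translate([397, 200, 190]) cube([1867, 23, 131]);
translate([397, 1409, 190]) cube([1867, 23, 131]);
translate([316, 281, 190]) cube([23, 1070, 131]);
translate([2322, 281, 190]) cube([23, 1070, 131]);
translate([502, 200, 321]) cube([71, 1232, 22]);
translate([678, 200, 321]) cube([71, 1232, 22]);
translate([854, 200, 321]) cube([71, 1232, 22]);
translate([1030, 200, 321]) cube([71, 1232, 22]);
translate([1206, 200, 321]) cube([71, 1232, 22]);
translate([1382, 200, 321]) cube([71, 1232, 22]);
translate([1558, 200, 321]) cube([71, 1232, 22]);
translate([1734, 200, 321]) cube([71, 1232, 22]);
translate([1910, 200, 321]) cube([71, 1232, 22]);
translate([2086, 200, 321]) cube([71, 1232, 22]);


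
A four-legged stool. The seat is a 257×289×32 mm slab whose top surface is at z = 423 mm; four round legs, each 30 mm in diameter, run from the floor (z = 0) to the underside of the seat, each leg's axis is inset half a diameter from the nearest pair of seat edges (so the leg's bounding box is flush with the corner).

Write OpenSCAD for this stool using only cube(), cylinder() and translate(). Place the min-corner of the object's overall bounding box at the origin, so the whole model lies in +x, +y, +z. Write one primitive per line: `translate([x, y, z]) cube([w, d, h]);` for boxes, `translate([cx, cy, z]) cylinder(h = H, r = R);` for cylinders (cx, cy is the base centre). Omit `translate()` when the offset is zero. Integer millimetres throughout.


translate([0, 0, 391]) cube([257, 289, 32]);
translate([15, 15, 0]) cylinder(h = 391, r = 15);
translate([242, 15, 0]) cylinder(h = 391, r = 15);
translate([15, 274, 0]) cylinder(h = 391, r = 15);
translate([242, 274, 0]) cylinder(h = 391, r = 15);


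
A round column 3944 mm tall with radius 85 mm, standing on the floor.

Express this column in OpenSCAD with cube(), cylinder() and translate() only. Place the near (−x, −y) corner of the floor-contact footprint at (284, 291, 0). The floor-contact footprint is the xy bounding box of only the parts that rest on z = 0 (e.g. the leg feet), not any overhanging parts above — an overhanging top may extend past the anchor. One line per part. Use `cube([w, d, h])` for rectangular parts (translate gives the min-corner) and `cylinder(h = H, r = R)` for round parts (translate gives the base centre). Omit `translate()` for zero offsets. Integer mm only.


translate([369, 376, 0]) cylinder(h = 3944, r = 85);


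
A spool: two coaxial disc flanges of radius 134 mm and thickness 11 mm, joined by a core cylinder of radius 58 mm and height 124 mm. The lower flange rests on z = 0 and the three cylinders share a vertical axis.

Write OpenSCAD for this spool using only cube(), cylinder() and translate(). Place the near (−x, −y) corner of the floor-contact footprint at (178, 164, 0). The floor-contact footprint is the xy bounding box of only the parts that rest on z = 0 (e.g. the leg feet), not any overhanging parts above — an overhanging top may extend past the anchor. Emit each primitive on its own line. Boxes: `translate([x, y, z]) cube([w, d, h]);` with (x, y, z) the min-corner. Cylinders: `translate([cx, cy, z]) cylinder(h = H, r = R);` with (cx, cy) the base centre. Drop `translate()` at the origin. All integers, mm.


translate([312, 298, 0]) cylinder(h = 11, r = 134);
translate([312, 298, 11]) cylinder(h = 124, r = 58);
translate([312, 298, 135]) cylinder(h = 11, r = 134);


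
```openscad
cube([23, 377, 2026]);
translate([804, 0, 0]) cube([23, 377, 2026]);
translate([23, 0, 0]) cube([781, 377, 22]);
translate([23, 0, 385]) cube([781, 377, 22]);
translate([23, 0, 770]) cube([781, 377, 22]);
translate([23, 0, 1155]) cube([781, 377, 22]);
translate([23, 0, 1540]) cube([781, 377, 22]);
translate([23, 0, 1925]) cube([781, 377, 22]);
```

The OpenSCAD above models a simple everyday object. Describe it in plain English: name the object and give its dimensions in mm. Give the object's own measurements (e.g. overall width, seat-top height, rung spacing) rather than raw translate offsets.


An open bookshelf. Two side panels, each 23 mm thick, 377 mm deep and 2026 mm tall, stand 827 mm apart (outside-to-outside). Between them sit 6 shelves, each 22 mm thick and 377 mm deep, spanning the full gap between the sides. The bottom shelf rests on the floor (its underside at z = 0) and the clear gap between one shelf's top and the next shelf's underside is 363 mm.


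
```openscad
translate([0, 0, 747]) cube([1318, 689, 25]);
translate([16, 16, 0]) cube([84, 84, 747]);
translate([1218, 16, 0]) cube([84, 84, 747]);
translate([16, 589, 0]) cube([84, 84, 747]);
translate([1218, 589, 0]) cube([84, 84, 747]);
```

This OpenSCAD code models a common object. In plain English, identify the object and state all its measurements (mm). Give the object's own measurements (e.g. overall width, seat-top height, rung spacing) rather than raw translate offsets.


A table: top 1318 mm (x) × 689 mm (y), 25 mm thick, upper face at z = 772 mm, on four 84×84 mm square legs, each inset 16 mm from the nearest pair of top edges from z = 0 to the bottom of the top.


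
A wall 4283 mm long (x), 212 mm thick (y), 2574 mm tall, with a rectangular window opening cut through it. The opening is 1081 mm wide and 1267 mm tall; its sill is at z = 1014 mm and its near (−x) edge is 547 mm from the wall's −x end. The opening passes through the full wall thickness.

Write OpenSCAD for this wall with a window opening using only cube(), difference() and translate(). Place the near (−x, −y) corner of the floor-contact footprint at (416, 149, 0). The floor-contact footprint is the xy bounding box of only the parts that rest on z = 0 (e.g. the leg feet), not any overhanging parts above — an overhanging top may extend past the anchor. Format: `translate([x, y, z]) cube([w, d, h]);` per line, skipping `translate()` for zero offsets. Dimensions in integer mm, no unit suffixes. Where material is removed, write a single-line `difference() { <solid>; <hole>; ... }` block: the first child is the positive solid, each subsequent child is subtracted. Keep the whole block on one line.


difference() { translate([416, 149, 0]) cube([4283, 212, 2574]); translate([963, 149, 1014]) cube([1081, 212, 1267]); }


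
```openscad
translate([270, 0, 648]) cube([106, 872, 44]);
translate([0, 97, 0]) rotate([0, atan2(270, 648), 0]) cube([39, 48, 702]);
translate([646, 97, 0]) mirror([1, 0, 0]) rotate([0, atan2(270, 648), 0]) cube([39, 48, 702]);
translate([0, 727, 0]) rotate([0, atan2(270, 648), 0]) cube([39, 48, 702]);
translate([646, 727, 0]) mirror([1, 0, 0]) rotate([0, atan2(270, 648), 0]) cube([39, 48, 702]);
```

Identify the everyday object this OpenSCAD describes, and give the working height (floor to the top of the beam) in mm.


A sawhorse. The overall height is 692 mm.

A beam across two mirrored pairs of raked legs — a sawhorse. The beam's underside is at z = 648 (matching the legs' vertical rise in atan2(270, 648)) and the beam is 44 mm tall, so its top is at 648 + 44 = 692 mm. The raked legs top out at the beam's underside, so that is the highest point.


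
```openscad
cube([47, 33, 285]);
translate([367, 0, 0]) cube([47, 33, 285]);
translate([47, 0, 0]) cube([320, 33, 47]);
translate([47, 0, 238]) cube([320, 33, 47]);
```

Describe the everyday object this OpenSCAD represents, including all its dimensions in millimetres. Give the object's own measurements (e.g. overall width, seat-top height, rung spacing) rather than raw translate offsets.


A rectangular picture frame lying in the x–z plane (depth along y). The opening is 320 mm wide (x) by 191 mm tall (z), surrounded by a border 47 mm wide on all four sides. The frame is 33 mm deep and is made of two full-height vertical stiles with two horizontal rails fitted between them.


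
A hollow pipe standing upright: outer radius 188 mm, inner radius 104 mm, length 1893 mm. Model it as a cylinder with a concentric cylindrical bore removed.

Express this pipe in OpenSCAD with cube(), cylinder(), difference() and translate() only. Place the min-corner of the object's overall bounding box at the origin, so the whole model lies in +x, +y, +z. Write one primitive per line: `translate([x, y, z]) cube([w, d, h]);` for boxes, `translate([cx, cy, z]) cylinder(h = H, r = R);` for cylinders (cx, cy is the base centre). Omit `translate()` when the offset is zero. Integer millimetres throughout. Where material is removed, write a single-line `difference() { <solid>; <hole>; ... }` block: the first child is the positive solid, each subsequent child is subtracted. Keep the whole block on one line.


difference() { translate([188, 188, 0]) cylinder(h = 1893, r = 188); translate([188, 188, 0]) cylinder(h = 1893, r = 104); }


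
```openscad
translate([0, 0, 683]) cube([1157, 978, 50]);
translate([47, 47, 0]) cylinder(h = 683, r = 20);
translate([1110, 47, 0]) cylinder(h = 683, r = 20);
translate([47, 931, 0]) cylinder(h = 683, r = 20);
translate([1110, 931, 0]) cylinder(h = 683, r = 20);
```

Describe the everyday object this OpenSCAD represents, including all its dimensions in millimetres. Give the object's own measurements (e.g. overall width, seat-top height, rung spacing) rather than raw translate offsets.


A table: top 1157 mm (x) × 978 mm (y), 50 mm thick, upper face at z = 733 mm, on four round legs of 40 mm diameter, each leg's bounding box inset 27 mm from the nearest pair of top edges from z = 0 to the bottom of the top.


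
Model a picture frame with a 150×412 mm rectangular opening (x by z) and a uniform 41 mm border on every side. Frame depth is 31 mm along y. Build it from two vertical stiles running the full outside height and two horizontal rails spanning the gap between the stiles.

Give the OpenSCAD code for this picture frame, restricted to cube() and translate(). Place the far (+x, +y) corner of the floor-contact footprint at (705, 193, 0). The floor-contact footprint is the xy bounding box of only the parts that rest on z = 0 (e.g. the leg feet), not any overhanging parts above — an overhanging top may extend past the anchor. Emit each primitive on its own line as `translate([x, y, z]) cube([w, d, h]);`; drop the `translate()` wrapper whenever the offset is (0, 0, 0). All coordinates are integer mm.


translate([473, 162, 0]) cube([41, 31, 494]);
translate([664, 162, 0]) cube([41, 31, 494]);
translate([514, 162, 0]) cube([150, 31, 41]);
translate([514, 162, 453]) cube([150, 31, 41]);


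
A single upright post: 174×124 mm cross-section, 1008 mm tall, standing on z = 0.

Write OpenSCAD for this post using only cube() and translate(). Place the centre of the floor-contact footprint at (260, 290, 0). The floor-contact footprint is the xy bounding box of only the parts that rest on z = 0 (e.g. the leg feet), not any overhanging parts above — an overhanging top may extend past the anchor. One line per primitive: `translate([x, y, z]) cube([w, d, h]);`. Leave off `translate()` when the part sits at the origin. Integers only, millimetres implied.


translate([173, 228, 0]) cube([174, 124, 1008]);


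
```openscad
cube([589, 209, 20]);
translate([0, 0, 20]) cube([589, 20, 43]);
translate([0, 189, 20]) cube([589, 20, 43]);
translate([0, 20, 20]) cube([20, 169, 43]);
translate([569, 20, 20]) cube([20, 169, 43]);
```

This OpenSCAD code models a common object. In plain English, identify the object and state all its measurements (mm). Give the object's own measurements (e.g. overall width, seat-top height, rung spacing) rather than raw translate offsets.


An open-topped rectangular box: outside dimensions 589×209×63 mm, with a uniform wall and base thickness of 20 mm. The base is a full 589×209 slab on the floor; four walls sit on top of the base. The front and back walls (the −y and +y sides) span the full width; the two side walls fit between them.


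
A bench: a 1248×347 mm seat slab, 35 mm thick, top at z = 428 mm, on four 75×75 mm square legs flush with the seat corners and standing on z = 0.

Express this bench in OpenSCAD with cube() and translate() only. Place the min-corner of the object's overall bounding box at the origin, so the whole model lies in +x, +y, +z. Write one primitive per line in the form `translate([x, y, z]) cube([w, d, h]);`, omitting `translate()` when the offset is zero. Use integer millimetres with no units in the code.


translate([0, 0, 393]) cube([1248, 347, 35]);
cube([75, 75, 393]);
translate([0, 272, 0]) cube([75, 75, 393]);
translate([1173, 0, 0]) cube([75, 75, 393]);
translate([1173, 272, 0]) cube([75, 75, 393]);


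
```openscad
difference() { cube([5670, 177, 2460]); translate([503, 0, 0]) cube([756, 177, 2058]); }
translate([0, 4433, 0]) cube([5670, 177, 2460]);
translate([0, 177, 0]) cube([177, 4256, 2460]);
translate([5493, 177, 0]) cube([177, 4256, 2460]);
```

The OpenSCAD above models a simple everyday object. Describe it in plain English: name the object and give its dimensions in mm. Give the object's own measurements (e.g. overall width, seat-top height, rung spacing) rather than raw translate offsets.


A single room: four walls, each 2460 mm tall and 177 mm thick, enclosing an outside footprint 5670×4610 mm (x × y), no floor or roof. The front and back walls (−y and +y sides) run the full x-width; the side walls fit between their inner faces. A door opening 756 mm wide and 2058 mm tall is cut through the front wall from the floor up, its −x edge 503 mm from the wall's −x end.


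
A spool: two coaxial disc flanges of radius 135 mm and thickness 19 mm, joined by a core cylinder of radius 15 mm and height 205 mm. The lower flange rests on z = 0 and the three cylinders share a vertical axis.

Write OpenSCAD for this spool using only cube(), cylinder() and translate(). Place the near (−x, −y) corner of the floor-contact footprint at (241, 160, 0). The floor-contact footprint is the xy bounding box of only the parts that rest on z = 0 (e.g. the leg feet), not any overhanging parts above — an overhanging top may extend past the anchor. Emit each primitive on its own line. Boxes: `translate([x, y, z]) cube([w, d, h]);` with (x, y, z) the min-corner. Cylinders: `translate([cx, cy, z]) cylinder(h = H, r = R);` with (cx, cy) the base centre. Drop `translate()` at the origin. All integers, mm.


translate([376, 295, 0]) cylinder(h = 19, r = 135);
translate([376, 295, 19]) cylinder(h = 205, r = 15);
translate([376, 295, 224]) cylinder(h = 19, r = 135);


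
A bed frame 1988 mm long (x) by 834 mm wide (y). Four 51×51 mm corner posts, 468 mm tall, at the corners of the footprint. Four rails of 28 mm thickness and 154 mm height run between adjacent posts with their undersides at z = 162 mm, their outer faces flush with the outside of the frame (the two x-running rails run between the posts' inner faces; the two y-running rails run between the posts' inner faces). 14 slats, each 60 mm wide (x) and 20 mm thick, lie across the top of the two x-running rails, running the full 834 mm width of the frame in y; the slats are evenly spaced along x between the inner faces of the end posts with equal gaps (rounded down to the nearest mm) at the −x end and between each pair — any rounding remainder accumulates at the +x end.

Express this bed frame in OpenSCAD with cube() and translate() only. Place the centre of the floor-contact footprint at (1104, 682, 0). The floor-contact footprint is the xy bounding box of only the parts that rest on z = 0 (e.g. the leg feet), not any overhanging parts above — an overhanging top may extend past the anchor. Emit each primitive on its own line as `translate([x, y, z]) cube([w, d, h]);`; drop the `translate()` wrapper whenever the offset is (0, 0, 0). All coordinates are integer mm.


translate([110, 265, 0]) cube([51, 51, 468]);
translate([110, 1048, 0]) cube([51, 51, 468]);
translate([2047, 265, 0]) cube([51, 51, 468]);
translate([2047, 1048, 0]) cube([51, 51, 468]);
translate([161, 265, 162]) cube([1886, 28, 154]);
translate([161, 1071, 162]) cube([1886, 28, 154]);
translate([110, 316, 162]) cube([28, 732, 154]);
translate([2070, 316, 162]) cube([28, 732, 154]);
translate([230, 265, 316]) cube([60, 834, 20]);
translate([359, 265, 316]) cube([60, 834, 20]);
translate([488, 265, 316]) cube([60, 834, 20]);
translate([617, 265, 316]) cube([60, 834, 20]);
translate([746, 265, 316]) cube([60, 834, 20]);
translate([875, 265, 316]) cube([60, 834, 20]);
translate([1004, 265, 316]) cube([60, 834, 20]);
translate([1133, 265, 316]) cube([60, 834, 20]);
translate([1262, 265, 316]) cube([60, 834, 20]);
translate([1391, 265, 316]) cube([60, 834, 20]);
translate([1520, 265, 316]) cube([60, 834, 20]);
translate([1649, 265, 316]) cube([60, 834, 20]);
translate([1778, 265, 316]) cube([60, 834, 20]);
translate([1907, 265, 316]) cube([60, 834, 20]);


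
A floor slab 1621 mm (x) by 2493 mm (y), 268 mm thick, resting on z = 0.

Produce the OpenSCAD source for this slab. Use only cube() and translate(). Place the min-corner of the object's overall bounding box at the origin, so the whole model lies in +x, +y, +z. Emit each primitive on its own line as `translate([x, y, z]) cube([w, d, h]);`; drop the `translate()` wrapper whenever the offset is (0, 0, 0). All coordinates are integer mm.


cube([1621, 2493, 268]);


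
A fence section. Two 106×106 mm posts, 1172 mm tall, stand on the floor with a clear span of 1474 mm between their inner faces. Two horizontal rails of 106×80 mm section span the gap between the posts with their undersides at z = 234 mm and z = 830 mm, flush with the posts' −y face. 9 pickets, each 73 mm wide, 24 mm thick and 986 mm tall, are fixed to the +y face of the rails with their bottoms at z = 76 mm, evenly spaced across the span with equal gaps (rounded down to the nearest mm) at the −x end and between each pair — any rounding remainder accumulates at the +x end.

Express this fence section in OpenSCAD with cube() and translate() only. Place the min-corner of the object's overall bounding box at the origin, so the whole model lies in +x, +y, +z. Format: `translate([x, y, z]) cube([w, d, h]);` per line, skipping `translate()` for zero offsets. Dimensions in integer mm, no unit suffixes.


cube([106, 106, 1172]);
translate([1580, 0, 0]) cube([106, 106, 1172]);
translate([106, 0, 234]) cube([1474, 106, 80]);
translate([106, 0, 830]) cube([1474, 106, 80]);
translate([187, 106, 76]) cube([73, 24, 986]);
translate([341, 106, 76]) cube([73, 24, 986]);
translate([495, 106, 76]) cube([73, 24, 986]);
translate([649, 106, 76]) cube([73, 24, 986]);
translate([803, 106, 76]) cube([73, 24, 986]);
translate([957, 106, 76]) cube([73, 24, 986]);
translate([1111, 106, 76]) cube([73, 24, 986]);
translate([1265, 106, 76]) cube([73, 24, 986]);
translate([1419, 106, 76]) cube([73, 24, 986]);


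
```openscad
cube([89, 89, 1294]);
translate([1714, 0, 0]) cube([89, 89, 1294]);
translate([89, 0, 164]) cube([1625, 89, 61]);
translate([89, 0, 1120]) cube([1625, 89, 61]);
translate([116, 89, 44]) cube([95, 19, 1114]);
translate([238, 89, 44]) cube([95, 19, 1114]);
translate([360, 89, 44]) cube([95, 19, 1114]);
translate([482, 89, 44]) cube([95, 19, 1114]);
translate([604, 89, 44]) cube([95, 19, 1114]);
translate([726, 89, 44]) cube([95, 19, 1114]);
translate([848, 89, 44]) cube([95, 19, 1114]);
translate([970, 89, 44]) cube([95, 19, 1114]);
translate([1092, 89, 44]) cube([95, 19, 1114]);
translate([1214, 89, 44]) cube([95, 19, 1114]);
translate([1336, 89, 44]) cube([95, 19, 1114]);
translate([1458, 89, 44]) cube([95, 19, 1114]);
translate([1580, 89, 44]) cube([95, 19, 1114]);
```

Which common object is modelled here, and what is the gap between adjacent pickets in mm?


A fence section. The picket gap is 27 mm.

Two posts, two rails, 13 pickets — a fence section. Span 1625 mm holds 13 pickets of 95 mm with 14 equal gaps: ⌊(1625 − 13·95) / 14⌋ = 27 mm.


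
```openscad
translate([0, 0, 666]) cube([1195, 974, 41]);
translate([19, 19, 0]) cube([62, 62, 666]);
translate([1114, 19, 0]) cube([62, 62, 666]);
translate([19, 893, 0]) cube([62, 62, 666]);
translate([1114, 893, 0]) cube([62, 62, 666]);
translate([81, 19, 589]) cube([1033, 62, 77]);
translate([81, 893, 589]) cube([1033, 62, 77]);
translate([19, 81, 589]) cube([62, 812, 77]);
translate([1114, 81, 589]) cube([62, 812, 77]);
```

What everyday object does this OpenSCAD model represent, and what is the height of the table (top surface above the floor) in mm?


A table. The table height is 707 mm.

A 1195×974×41 slab sits at z = 666 on four 62 mm square posts — a table. The top surface is at 666 + 41 = 707 mm.
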